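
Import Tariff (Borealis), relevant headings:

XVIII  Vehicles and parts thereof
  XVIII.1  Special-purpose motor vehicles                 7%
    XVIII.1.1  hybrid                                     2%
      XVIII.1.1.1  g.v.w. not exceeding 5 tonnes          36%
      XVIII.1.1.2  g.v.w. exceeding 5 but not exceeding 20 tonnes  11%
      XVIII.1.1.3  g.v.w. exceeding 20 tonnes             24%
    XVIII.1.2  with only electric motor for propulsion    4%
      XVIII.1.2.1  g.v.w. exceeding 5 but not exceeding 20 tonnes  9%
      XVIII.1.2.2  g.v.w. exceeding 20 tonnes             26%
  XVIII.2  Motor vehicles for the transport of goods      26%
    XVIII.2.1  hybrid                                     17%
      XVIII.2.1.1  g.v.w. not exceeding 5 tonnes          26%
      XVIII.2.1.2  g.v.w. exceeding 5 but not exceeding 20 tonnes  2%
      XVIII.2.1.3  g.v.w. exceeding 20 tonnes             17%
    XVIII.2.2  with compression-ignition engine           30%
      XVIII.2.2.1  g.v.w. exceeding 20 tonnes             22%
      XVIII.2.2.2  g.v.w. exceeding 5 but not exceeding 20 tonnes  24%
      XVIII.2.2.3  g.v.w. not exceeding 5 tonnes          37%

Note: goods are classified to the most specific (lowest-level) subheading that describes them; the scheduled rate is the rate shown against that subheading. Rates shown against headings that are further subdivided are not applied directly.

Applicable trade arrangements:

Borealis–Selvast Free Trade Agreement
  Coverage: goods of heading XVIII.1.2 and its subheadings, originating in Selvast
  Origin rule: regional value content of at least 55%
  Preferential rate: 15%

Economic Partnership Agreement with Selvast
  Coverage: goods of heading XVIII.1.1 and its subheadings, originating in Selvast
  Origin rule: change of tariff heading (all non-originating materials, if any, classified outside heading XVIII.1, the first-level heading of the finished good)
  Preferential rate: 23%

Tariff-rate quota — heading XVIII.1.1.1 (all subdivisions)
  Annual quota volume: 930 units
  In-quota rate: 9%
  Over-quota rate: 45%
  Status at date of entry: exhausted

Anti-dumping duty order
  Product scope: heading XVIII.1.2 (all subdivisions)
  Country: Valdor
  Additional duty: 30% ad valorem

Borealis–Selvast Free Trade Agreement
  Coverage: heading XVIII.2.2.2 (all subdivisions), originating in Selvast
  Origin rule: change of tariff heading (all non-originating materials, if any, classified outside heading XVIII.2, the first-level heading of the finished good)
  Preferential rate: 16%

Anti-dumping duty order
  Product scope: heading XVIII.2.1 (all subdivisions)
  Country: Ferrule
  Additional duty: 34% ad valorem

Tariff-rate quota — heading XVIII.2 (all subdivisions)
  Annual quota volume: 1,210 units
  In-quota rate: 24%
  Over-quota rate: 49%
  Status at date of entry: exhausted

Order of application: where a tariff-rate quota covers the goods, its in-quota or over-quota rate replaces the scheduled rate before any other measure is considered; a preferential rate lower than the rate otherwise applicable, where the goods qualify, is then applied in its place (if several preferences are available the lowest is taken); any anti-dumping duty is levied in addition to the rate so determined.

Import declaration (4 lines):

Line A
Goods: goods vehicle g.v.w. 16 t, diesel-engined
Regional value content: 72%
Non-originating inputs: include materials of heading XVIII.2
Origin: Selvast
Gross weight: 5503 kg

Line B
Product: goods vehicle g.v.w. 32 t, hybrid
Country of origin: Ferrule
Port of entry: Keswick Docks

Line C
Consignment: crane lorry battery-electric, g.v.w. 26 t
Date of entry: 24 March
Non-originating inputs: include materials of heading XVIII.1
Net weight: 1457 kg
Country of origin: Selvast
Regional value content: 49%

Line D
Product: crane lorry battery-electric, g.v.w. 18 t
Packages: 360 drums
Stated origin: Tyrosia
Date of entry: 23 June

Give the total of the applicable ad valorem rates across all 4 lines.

Line A: goods vehicle → XVIII.2; diesel-engined → XVIII.2.2; g.v.w. 16 t → XVIII.2.2.2. Scheduled 24%. quota on XVIII.2 exhausted → over-quota 49%; Selvast agreement on XVIII.1.2: XVIII.2.2.2 not covered; Selvast agreement on XVIII.1.1: XVIII.2.2.2 not covered; Selvast agreement on XVIII.2.2.2: CTH not met. → 49%.
Line B: goods vehicle → XVIII.2; hybrid → XVIII.2.1; g.v.w. 32 t → XVIII.2.1.3. Scheduled 17%. quota on XVIII.2 exhausted → over-quota 49%; anti-dumping (Ferrule, XVIII.2.1): +34%; total 49% + 34% = 83%. → 83%.
Line C: crane lorry → XVIII.1; battery-electric → XVIII.1.2; g.v.w. 26 t → XVIII.1.2.2. Scheduled 26%. Selvast agreement on XVIII.1.2: RVC < 55%; Selvast agreement on XVIII.1.1: XVIII.1.2.2 not covered; Selvast agreement on XVIII.2.2.2: XVIII.1.2.2 not covered. → 26%.
Line D: crane lorry → XVIII.1; battery-electric → XVIII.1.2; g.v.w. 18 t → XVIII.1.2.1. Scheduled 9%. No special measure applies. → 9%.
Sum: 49% + 83% + 26% + 9% = 167%.

167%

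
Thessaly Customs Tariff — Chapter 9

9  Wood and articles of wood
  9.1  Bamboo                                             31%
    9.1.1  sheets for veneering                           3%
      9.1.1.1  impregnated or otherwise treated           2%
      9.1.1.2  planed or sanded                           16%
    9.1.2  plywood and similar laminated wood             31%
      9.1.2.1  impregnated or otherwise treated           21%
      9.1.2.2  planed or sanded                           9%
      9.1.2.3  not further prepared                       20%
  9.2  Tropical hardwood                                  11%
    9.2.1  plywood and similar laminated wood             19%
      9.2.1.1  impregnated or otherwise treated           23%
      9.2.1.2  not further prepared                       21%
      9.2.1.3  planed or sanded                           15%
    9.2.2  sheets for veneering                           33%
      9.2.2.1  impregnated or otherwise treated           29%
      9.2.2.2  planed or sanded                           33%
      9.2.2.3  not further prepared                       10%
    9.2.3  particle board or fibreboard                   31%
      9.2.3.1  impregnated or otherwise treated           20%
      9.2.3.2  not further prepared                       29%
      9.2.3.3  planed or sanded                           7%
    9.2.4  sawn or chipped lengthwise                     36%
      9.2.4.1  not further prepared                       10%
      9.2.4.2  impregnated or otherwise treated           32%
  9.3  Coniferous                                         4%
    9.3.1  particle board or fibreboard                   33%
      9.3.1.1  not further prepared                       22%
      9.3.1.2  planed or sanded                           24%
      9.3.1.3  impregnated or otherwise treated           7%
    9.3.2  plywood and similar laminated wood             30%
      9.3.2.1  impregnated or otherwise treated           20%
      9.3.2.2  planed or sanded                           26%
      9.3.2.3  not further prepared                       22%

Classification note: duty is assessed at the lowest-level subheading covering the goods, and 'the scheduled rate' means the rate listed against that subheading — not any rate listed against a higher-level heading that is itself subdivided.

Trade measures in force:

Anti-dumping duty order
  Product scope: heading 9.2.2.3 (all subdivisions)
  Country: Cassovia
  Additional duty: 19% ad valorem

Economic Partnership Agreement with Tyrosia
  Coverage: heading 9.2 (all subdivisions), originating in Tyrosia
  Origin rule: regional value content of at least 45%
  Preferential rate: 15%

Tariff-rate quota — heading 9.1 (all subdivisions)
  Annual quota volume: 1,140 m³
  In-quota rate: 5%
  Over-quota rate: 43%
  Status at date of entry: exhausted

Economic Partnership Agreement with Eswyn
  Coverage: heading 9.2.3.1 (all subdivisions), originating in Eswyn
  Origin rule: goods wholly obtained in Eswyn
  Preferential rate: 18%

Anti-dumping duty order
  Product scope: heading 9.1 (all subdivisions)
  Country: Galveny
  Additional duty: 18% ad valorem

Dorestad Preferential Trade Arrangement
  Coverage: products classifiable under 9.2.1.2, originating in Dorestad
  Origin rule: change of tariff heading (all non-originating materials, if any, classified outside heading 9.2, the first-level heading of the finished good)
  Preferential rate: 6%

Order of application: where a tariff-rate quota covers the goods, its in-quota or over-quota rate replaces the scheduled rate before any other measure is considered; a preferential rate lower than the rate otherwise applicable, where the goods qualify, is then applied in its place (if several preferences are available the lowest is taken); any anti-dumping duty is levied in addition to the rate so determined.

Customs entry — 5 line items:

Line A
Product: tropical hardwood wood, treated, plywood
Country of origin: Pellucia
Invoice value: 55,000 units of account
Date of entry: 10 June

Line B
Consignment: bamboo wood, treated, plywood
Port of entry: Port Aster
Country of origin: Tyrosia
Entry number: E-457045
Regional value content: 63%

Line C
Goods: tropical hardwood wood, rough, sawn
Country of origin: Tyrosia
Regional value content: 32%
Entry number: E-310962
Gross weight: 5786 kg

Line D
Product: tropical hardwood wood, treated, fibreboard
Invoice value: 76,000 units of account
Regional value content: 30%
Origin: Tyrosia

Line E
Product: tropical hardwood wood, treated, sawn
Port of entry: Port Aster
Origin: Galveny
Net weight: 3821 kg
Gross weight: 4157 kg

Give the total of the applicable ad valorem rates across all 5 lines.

128%

Line A: tropical hardwood → 9.2; plywood → 9.2.1; treated → 9.2.1.1. Scheduled 23%. No special measure applies. → 23%.
Line B: bamboo → 9.1; plywood → 9.1.2; treated → 9.1.2.1. Scheduled 21%. quota on 9.1 exhausted → over-quota 43%; Tyrosia agreement on 9.2: 9.1.2.1 not covered. → 43%.
Line C: tropical hardwood → 9.2; sawn → 9.2.4; rough → 9.2.4.1. Scheduled 10%. Tyrosia agreement on 9.2: RVC < 45%. → 10%.
Line D: tropical hardwood → 9.2; fibreboard → 9.2.3; treated → 9.2.3.1. Scheduled 20%. Tyrosia agreement on 9.2: RVC < 45%. → 20%.
Line E: tropical hardwood → 9.2; sawn → 9.2.4; treated → 9.2.4.2. Scheduled 32%. No special measure applies. → 32%.
Sum: 23% + 43% + 10% + 20% + 32% = 128%.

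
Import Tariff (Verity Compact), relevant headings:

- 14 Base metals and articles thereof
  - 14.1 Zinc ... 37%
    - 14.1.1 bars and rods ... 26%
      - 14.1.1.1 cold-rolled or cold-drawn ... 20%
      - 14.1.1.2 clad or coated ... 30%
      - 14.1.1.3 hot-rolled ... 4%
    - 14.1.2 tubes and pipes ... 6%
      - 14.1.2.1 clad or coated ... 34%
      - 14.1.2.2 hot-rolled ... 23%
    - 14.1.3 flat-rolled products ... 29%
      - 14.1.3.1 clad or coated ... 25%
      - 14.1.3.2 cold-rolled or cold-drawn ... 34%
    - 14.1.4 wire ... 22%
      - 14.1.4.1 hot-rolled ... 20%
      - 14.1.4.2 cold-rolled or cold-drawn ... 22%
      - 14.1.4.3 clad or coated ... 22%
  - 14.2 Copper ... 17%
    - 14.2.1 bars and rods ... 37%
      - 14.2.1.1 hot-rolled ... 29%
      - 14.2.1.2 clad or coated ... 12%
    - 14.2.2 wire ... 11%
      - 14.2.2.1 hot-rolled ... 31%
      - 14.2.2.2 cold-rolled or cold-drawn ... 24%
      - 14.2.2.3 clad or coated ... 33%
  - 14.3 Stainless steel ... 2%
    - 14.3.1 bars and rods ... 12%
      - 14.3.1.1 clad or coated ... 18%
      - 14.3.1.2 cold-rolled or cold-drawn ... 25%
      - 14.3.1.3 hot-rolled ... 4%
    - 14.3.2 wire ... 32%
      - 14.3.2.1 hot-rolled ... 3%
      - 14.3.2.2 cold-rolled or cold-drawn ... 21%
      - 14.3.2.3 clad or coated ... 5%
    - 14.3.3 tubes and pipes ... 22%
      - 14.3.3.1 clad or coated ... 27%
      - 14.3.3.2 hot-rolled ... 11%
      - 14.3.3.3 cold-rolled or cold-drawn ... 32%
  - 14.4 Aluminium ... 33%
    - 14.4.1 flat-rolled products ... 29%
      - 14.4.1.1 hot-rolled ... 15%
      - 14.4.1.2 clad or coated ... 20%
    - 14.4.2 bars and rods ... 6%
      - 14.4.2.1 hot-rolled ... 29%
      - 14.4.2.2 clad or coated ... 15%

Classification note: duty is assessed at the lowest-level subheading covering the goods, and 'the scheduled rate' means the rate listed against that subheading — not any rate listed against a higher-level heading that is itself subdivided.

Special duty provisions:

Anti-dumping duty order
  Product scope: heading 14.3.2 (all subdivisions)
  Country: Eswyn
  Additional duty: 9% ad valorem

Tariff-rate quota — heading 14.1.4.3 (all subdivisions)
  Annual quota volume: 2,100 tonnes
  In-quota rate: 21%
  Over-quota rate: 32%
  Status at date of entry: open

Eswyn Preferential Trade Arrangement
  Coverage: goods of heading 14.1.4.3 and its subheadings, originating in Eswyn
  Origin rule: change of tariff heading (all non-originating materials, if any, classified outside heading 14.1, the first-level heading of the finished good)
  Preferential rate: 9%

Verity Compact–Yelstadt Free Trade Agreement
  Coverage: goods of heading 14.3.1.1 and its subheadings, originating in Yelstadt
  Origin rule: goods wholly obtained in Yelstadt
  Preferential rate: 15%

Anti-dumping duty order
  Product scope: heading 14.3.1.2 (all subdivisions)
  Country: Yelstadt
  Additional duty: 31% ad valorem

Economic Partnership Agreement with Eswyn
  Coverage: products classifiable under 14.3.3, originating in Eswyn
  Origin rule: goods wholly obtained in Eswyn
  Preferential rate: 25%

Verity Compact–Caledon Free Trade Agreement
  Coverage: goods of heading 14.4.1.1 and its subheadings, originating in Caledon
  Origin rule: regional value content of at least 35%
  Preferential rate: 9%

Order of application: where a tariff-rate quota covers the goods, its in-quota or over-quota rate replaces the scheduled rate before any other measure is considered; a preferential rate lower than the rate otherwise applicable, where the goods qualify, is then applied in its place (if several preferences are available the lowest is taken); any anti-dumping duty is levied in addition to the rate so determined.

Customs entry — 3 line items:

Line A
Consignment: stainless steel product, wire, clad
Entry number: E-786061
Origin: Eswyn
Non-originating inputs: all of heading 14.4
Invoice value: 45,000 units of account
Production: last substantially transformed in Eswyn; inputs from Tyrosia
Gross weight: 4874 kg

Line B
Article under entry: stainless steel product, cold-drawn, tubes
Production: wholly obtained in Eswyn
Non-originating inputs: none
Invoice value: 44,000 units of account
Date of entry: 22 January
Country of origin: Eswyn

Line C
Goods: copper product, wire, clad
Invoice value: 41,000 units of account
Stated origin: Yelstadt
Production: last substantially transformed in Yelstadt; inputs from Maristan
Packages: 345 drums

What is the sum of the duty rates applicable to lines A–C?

Line A: stainless steel → 14.3; wire → 14.3.2; clad → 14.3.2.3. Scheduled 5%. Eswyn agreement on 14.1.4.3: 14.3.2.3 not covered; Eswyn agreement on 14.3.3: 14.3.2.3 not covered; anti-dumping (Eswyn, 14.3.2): +9%; total 5% + 9% = 14%. → 14%.
Line B: stainless steel → 14.3; tubes → 14.3.3; cold-drawn → 14.3.3.3. Scheduled 32%. Eswyn agreement on 14.1.4.3: 14.3.3.3 not covered; Eswyn agreement on 14.3.3: wholly obtained → 25% available; preferential 25%. → 25%.
Line C: copper → 14.2; wire → 14.2.2; clad → 14.2.2.3. Scheduled 33%. Yelstadt agreement on 14.3.1.1: 14.2.2.3 not covered. → 33%.
Sum: 14% + 25% + 33% = 72%.

72%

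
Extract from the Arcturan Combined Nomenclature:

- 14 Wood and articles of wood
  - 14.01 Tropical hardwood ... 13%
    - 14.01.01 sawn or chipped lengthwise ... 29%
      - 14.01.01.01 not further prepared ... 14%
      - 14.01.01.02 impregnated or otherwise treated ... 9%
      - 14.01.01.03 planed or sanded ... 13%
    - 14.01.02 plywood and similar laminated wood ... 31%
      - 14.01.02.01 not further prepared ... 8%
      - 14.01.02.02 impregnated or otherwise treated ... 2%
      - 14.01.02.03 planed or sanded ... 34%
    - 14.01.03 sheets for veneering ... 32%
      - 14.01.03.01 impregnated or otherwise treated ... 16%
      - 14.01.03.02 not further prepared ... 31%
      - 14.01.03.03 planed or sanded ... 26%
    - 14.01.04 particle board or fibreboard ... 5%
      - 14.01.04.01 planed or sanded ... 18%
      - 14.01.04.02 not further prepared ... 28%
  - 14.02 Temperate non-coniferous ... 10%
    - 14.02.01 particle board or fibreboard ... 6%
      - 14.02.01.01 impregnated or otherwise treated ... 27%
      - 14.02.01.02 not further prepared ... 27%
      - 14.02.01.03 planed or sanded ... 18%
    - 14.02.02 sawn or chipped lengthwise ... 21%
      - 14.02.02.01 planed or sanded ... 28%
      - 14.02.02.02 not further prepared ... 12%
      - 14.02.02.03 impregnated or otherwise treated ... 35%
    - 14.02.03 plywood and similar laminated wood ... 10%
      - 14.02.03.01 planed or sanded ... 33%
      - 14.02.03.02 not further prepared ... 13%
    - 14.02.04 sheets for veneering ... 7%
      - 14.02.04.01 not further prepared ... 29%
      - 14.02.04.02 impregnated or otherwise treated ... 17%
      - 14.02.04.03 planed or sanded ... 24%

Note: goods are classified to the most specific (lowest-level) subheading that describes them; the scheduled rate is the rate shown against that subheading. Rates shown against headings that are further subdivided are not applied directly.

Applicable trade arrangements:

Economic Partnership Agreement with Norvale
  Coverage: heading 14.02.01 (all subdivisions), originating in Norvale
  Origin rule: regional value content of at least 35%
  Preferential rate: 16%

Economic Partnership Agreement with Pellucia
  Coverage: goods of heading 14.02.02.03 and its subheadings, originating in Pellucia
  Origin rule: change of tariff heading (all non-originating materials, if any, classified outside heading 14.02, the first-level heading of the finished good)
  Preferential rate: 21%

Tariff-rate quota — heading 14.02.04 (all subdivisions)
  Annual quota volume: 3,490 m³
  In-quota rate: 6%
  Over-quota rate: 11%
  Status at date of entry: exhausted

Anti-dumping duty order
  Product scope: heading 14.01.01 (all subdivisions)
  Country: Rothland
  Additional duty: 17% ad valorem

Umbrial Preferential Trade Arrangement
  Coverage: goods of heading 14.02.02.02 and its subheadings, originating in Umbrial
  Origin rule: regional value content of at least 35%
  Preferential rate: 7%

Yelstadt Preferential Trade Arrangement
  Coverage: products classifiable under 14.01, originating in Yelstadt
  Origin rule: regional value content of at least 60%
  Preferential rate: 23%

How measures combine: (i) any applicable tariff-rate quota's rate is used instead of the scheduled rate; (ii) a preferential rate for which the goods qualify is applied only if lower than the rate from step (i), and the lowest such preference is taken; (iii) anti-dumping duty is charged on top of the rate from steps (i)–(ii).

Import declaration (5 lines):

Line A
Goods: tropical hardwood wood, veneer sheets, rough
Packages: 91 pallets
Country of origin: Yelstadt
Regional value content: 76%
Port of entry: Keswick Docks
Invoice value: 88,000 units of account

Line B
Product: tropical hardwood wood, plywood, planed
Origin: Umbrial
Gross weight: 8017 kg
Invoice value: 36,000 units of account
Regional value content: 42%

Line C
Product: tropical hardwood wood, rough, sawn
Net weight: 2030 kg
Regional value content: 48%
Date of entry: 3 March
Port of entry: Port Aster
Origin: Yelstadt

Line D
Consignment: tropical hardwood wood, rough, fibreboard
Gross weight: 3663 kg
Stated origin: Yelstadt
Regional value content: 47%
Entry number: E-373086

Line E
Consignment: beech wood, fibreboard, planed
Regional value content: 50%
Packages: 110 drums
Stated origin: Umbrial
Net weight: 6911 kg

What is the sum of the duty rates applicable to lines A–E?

Line A: tropical hardwood → 14.01; veneer sheets → 14.01.03; rough → 14.01.03.02. Scheduled 31%. Yelstadt agreement on 14.01: RVC ≥ 60% → 23% available; preferential 23%. → 23%.
Line B: tropical hardwood → 14.01; plywood → 14.01.02; planed → 14.01.02.03. Scheduled 34%. Umbrial agreement on 14.02.02.02: 14.01.02.03 not covered. → 34%.
Line C: tropical hardwood → 14.01; sawn → 14.01.01; rough → 14.01.01.01. Scheduled 14%. Yelstadt agreement on 14.01: RVC < 60%. → 14%.
Line D: tropical hardwood → 14.01; fibreboard → 14.01.04; rough → 14.01.04.02. Scheduled 28%. Yelstadt agreement on 14.01: RVC < 60%. → 28%.
Line E: beech → 14.02; fibreboard → 14.02.01; planed → 14.02.01.03. Scheduled 18%. Umbrial agreement on 14.02.02.02: 14.02.01.03 not covered. → 18%.
Sum: 23% + 34% + 14% + 28% + 18% = 117%.

117%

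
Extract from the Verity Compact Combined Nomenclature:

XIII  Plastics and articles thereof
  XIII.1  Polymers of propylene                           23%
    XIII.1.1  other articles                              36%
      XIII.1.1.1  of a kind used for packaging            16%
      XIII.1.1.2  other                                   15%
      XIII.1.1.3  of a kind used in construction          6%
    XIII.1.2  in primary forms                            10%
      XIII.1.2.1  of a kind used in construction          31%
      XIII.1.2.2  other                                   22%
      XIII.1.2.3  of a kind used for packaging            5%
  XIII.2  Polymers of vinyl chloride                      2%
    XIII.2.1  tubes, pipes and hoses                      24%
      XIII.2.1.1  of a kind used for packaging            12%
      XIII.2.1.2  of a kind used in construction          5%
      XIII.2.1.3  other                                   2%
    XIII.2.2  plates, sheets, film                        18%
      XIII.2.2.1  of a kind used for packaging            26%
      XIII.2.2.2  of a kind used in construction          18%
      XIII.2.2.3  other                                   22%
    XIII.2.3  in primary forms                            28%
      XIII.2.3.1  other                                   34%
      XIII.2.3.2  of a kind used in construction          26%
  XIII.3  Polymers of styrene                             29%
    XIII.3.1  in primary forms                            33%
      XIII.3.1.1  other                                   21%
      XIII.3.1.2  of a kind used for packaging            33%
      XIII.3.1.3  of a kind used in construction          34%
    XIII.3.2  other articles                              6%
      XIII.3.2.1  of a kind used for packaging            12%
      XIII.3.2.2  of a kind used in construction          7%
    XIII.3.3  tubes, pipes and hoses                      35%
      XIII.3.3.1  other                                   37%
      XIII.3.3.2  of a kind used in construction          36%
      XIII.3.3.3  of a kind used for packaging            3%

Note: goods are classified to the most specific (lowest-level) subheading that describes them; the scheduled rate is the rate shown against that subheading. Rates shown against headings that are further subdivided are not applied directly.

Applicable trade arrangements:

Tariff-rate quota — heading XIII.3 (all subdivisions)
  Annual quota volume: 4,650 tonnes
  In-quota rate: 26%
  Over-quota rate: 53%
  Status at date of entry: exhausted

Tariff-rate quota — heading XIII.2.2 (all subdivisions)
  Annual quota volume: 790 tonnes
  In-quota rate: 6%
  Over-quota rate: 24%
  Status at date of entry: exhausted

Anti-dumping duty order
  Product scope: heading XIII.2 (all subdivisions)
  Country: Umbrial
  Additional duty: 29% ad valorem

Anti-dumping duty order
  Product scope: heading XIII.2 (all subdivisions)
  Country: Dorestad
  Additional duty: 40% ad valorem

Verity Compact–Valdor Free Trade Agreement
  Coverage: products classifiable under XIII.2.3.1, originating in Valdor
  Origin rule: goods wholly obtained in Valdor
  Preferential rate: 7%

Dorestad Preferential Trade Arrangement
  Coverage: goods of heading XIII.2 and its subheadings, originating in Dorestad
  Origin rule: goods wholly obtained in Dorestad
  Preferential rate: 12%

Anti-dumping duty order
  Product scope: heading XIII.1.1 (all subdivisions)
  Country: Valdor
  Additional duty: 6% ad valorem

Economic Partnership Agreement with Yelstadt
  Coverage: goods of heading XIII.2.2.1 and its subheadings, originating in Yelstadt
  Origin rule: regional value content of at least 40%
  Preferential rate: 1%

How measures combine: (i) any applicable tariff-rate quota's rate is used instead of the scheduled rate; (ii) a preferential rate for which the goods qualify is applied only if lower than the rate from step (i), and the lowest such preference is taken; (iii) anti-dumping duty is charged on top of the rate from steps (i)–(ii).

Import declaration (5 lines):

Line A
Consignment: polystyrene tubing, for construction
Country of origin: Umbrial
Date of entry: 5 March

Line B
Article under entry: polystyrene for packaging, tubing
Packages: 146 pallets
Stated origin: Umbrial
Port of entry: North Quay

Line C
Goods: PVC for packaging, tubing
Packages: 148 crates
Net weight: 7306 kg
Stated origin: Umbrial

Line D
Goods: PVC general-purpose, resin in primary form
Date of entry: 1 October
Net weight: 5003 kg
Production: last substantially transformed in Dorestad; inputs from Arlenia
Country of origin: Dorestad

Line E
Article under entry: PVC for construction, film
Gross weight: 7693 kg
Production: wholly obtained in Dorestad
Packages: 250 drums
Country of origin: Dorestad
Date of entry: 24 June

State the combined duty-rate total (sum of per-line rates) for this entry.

Line A: polystyrene → XIII.3; tubing → XIII.3.3; for construction → XIII.3.3.2. Scheduled 36%. quota on XIII.3 exhausted → over-quota 53%. → 53%.
Line B: polystyrene → XIII.3; tubing → XIII.3.3; for packaging → XIII.3.3.3. Scheduled 3%. quota on XIII.3 exhausted → over-quota 53%. → 53%.
Line C: PVC → XIII.2; tubing → XIII.2.1; for packaging → XIII.2.1.1. Scheduled 12%. anti-dumping (Umbrial, XIII.2): +29%; total 12% + 29% = 41%. → 41%.
Line D: PVC → XIII.2; resin in primary form → XIII.2.3; general-purpose → XIII.2.3.1. Scheduled 34%. Dorestad agreement on XIII.2: not wholly obtained; anti-dumping (Dorestad, XIII.2): +40%; total 34% + 40% = 74%. → 74%.
Line E: PVC → XIII.2; film → XIII.2.2; for construction → XIII.2.2.2. Scheduled 18%. quota on XIII.2.2 exhausted → over-quota 24%; Dorestad agreement on XIII.2: wholly obtained → 12% available; preferential 12%; anti-dumping (Dorestad, XIII.2): +40%; total 12% + 40% = 52%. → 52%.
Sum: 53% + 53% + 41% + 74% + 52% = 273%.

273%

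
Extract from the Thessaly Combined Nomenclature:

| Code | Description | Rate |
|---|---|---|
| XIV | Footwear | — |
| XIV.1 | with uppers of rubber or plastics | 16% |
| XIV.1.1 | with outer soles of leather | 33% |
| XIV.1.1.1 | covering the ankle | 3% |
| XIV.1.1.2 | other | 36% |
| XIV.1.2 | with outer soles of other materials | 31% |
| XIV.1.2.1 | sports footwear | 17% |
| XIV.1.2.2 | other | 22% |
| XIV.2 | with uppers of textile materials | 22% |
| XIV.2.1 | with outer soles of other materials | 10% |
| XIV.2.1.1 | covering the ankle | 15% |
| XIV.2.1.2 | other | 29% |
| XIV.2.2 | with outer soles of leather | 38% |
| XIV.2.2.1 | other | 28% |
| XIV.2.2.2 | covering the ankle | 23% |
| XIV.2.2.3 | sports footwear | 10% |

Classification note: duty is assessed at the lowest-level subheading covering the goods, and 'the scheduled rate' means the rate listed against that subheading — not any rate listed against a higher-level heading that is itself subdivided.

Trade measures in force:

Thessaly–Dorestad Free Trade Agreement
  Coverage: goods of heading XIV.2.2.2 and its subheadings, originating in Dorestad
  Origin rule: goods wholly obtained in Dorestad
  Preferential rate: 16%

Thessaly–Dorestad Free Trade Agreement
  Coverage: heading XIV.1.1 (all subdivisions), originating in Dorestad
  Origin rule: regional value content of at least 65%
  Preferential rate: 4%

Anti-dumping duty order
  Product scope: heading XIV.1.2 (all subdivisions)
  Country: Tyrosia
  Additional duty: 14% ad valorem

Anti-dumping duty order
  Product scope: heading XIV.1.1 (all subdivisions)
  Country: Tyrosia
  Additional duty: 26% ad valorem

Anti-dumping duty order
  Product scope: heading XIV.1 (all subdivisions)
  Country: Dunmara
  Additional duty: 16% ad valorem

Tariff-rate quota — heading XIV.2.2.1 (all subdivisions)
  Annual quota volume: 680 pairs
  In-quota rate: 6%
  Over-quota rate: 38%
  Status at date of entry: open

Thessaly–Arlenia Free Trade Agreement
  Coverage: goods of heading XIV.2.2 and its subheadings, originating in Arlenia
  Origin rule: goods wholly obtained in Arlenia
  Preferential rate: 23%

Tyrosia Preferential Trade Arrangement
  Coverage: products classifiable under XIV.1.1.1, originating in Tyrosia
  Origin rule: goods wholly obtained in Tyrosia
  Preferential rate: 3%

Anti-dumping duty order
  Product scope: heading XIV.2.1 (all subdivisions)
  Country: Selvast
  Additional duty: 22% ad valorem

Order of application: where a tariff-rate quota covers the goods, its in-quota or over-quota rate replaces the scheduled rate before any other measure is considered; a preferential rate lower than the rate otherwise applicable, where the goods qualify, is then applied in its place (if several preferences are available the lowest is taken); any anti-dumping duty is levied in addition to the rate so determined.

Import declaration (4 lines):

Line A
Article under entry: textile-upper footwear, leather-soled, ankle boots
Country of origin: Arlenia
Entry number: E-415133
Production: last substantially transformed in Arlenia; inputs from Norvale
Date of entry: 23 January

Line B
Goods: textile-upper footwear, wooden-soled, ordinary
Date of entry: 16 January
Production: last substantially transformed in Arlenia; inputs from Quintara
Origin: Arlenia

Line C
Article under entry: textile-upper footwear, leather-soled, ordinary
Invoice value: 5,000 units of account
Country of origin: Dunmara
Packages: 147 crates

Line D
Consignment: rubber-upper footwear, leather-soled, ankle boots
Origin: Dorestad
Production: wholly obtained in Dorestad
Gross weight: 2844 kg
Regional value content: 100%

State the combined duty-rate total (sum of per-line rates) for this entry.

Line A: textile-upper → XIV.2; leather-soled → XIV.2.2; ankle boots → XIV.2.2.2. Scheduled 23%. Arlenia agreement on XIV.2.2: not wholly obtained. → 23%.
Line B: textile-upper → XIV.2; wooden-soled → XIV.2.1; ordinary → XIV.2.1.2. Scheduled 29%. Arlenia agreement on XIV.2.2: XIV.2.1.2 not covered. → 29%.
Line C: textile-upper → XIV.2; leather-soled → XIV.2.2; ordinary → XIV.2.2.1. Scheduled 28%. quota on XIV.2.2.1 open → in-quota 6%. → 6%.
Line D: rubber-upper → XIV.1; leather-soled → XIV.1.1; ankle boots → XIV.1.1.1. Scheduled 3%. Dorestad agreement on XIV.2.2.2: XIV.1.1.1 not covered; Dorestad agreement on XIV.1.1: RVC ≥ 65% → 4% available; preference 4% not lower than 3% → no reduction. → 3%.
Sum: 23% + 29% + 6% + 3% = 61%.

61%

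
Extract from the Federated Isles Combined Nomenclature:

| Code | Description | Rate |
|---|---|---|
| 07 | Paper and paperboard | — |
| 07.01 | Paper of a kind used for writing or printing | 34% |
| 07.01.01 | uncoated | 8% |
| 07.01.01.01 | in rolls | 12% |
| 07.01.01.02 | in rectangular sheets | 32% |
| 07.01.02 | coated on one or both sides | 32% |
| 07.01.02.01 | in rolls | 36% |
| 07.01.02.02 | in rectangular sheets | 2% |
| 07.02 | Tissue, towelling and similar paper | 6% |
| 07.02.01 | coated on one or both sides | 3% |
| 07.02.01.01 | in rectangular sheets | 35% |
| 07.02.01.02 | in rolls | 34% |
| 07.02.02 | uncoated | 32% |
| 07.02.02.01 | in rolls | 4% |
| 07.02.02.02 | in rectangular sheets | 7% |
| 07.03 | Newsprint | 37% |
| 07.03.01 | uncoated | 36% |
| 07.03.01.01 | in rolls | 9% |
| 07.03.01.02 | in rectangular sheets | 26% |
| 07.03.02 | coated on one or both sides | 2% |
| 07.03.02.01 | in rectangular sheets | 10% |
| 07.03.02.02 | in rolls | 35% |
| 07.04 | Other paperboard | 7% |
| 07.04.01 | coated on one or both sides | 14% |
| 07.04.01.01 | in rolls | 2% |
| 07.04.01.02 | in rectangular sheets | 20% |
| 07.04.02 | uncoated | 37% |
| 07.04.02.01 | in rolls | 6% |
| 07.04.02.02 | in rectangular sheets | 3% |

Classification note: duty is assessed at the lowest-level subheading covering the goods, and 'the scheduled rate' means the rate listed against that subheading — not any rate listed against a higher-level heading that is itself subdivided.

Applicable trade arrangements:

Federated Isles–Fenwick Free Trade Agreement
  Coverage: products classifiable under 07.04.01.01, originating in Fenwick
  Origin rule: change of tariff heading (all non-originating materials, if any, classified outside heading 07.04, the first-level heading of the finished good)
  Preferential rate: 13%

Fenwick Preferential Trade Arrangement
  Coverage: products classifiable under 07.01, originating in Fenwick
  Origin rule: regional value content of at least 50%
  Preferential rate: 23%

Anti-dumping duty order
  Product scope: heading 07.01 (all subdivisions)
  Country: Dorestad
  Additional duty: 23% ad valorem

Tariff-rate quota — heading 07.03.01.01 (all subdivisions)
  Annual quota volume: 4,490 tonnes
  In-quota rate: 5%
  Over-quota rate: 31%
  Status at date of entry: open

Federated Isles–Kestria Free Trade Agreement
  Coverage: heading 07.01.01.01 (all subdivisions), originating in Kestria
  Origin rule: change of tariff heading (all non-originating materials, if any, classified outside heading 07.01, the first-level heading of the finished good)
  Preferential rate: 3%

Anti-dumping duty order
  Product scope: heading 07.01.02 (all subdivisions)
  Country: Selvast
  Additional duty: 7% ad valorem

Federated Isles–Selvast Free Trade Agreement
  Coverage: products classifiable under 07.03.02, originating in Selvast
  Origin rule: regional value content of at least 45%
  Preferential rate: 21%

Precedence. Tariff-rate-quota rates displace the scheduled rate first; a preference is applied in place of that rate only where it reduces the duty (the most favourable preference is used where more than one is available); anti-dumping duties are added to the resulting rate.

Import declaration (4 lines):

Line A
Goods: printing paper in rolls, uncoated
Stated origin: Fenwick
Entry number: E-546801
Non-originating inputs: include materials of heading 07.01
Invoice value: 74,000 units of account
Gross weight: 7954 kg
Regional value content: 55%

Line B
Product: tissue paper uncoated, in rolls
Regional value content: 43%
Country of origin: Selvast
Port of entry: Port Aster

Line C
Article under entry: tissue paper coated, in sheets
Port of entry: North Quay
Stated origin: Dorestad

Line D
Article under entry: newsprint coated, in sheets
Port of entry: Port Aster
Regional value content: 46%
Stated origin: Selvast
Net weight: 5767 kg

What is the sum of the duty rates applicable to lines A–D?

61%

Line A: printing paper → 07.01; uncoated → 07.01.01; in rolls → 07.01.01.01. Scheduled 12%. Fenwick agreement on 07.04.01.01: 07.01.01.01 not covered; Fenwick agreement on 07.01: RVC ≥ 50% → 23% available; preference 23% not lower than 12% → no reduction. → 12%.
Line B: tissue paper → 07.02; uncoated → 07.02.02; in rolls → 07.02.02.01. Scheduled 4%. Selvast agreement on 07.03.02: 07.02.02.01 not covered. → 4%.
Line C: tissue paper → 07.02; coated → 07.02.01; in sheets → 07.02.01.01. Scheduled 35%. No special measure applies. → 35%.
Line D: newsprint → 07.03; coated → 07.03.02; in sheets → 07.03.02.01. Scheduled 10%. Selvast agreement on 07.03.02: RVC ≥ 45% → 21% available; preference 21% not lower than 10% → no reduction. → 10%.
Sum: 12% + 4% + 35% + 10% = 61%.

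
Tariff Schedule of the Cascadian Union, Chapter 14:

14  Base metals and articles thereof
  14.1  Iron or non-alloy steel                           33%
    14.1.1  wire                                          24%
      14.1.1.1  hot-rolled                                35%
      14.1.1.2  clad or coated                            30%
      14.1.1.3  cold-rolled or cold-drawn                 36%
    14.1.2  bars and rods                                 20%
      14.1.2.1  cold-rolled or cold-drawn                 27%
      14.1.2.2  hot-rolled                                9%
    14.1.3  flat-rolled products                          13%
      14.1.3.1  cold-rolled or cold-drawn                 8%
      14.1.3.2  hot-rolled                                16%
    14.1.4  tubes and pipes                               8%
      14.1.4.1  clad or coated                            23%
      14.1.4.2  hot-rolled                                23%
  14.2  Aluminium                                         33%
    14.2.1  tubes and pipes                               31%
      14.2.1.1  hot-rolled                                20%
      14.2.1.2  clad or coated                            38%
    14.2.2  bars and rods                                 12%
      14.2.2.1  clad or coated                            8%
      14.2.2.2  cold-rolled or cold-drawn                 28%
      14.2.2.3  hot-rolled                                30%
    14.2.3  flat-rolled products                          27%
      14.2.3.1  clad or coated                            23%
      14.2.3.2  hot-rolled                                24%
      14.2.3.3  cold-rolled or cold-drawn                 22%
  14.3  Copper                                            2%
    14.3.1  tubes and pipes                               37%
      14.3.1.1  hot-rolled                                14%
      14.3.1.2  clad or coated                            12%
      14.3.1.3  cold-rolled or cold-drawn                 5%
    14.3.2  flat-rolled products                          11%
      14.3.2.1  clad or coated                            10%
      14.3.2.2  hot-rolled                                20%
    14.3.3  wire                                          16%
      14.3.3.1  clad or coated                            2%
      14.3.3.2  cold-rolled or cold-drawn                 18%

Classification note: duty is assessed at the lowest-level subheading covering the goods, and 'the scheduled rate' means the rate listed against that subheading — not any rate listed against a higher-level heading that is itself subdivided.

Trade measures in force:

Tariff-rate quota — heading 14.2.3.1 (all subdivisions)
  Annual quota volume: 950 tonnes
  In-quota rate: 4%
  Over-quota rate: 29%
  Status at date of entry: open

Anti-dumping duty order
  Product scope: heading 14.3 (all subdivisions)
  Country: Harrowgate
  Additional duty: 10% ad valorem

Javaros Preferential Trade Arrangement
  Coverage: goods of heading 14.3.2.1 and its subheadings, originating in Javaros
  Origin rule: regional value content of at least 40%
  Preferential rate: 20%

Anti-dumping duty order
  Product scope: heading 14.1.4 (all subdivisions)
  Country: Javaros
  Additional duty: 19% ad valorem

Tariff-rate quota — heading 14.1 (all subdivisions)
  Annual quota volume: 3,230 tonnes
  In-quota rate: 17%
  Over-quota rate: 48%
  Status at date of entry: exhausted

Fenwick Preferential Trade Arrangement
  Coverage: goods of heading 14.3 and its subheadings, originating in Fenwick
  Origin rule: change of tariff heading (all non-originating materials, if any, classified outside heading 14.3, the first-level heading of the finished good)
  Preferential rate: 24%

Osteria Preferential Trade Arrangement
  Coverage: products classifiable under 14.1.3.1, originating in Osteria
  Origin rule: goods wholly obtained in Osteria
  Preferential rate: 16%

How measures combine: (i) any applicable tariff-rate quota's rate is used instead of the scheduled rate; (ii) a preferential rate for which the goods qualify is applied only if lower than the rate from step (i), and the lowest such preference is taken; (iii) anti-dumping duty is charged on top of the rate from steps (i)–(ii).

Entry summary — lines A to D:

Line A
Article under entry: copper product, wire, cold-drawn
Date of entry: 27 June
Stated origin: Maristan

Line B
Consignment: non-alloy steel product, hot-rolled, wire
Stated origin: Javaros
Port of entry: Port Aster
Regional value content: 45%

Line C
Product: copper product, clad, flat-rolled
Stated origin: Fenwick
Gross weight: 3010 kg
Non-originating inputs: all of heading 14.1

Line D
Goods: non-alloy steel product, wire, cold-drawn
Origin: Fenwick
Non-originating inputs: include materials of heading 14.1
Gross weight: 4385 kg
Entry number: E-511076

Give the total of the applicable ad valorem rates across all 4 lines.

Line A: copper → 14.3; wire → 14.3.3; cold-drawn → 14.3.3.2. Scheduled 18%. No special measure applies. → 18%.
Line B: non-alloy steel → 14.1; wire → 14.1.1; hot-rolled → 14.1.1.1. Scheduled 35%. quota on 14.1 exhausted → over-quota 48%; Javaros agreement on 14.3.2.1: 14.1.1.1 not covered. → 48%.
Line C: copper → 14.3; flat-rolled → 14.3.2; clad → 14.3.2.1. Scheduled 10%. Fenwick agreement on 14.3: CTH met → 24% available; preference 24% not lower than 10% → no reduction. → 10%.
Line D: non-alloy steel → 14.1; wire → 14.1.1; cold-drawn → 14.1.1.3. Scheduled 36%. quota on 14.1 exhausted → over-quota 48%; Fenwick agreement on 14.3: 14.1.1.3 not covered. → 48%.
Sum: 18% + 48% + 10% + 48% = 124%.

124%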